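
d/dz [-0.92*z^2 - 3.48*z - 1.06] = -1.84*z - 3.48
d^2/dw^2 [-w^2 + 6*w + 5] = -2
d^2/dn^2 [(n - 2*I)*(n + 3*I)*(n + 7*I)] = 6*n + 16*I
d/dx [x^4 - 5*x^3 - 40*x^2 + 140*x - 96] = 4*x^3 - 15*x^2 - 80*x + 140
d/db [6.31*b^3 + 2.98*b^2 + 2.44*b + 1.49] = 18.93*b^2 + 5.96*b + 2.44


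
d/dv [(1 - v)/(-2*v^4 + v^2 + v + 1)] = (2*v^4 - v^2 - v + (v - 1)*(-8*v^3 + 2*v + 1) - 1)/(-2*v^4 + v^2 + v + 1)^2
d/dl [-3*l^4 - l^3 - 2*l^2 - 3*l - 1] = -12*l^3 - 3*l^2 - 4*l - 3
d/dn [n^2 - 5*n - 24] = 2*n - 5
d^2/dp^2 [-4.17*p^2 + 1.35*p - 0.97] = -8.34000000000000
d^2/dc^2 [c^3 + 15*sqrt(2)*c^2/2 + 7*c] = 6*c + 15*sqrt(2)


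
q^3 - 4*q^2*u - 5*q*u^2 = q*(q - 5*u)*(q + u)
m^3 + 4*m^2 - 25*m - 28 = (m - 4)*(m + 1)*(m + 7)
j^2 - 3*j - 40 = (j - 8)*(j + 5)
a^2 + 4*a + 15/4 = (a + 3/2)*(a + 5/2)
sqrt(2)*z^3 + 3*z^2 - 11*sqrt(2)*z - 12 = (z - 2*sqrt(2))*(z + 3*sqrt(2))*(sqrt(2)*z + 1)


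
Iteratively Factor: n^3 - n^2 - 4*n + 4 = (n + 2)*(n^2 - 3*n + 2) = (n - 1)*(n + 2)*(n - 2)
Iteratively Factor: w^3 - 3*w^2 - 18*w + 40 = (w - 2)*(w^2 - w - 20) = (w - 2)*(w + 4)*(w - 5)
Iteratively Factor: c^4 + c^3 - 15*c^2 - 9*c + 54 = (c - 3)*(c^3 + 4*c^2 - 3*c - 18) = (c - 3)*(c + 3)*(c^2 + c - 6) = (c - 3)*(c - 2)*(c + 3)*(c + 3)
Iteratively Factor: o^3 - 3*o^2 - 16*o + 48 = (o - 3)*(o^2 - 16) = (o - 4)*(o - 3)*(o + 4)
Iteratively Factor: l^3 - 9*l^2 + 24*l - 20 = (l - 2)*(l^2 - 7*l + 10) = (l - 5)*(l - 2)*(l - 2)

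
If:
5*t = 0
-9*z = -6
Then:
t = 0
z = 2/3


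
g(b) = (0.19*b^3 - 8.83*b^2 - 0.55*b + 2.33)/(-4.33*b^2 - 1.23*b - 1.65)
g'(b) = (8.66*b + 1.23)*(0.19*b^3 - 8.83*b^2 - 0.55*b + 2.33)/(-4.33*b^2 - 1.23*b - 1.65)^2 + (0.57*b^2 - 17.66*b - 0.55)/(-4.33*b^2 - 1.23*b - 1.65) = (-0.8227*b^4 - 0.467399999999998*b^3 + 7.5389*b^2 + 49.3168*b + 3.7734)/(18.7489*b^4 + 10.6518*b^3 + 15.8019*b^2 + 4.059*b + 2.7225)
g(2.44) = 1.60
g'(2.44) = 0.14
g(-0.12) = -1.45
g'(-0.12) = -0.83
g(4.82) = 1.70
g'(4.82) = -0.01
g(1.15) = 1.10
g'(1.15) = 0.88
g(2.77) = 1.64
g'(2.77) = 0.10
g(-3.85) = 2.25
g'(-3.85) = -0.06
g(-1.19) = 1.56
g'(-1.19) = -1.13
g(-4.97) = 2.31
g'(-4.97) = -0.05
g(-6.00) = 2.35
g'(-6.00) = -0.04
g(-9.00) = 2.48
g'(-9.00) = -0.04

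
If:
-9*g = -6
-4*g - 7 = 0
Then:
No Solution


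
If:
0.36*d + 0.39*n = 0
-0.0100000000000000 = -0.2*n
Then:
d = -0.05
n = 0.05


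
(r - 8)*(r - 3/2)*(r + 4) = r^3 - 11*r^2/2 - 26*r + 48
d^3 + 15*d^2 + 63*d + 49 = (d + 1)*(d + 7)^2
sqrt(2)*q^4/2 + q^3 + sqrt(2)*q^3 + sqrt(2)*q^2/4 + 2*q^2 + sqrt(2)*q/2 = q*(q + sqrt(2)/2)^2*(sqrt(2)*q/2 + sqrt(2))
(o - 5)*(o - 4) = o^2 - 9*o + 20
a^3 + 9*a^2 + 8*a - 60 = (a - 2)*(a + 5)*(a + 6)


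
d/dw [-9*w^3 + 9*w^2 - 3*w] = -27*w^2 + 18*w - 3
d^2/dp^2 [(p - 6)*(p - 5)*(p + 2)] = 6*p - 18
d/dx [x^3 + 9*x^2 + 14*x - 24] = 3*x^2 + 18*x + 14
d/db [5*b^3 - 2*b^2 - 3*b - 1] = 15*b^2 - 4*b - 3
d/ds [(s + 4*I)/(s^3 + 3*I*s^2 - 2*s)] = (s*(s^2 + 3*I*s - 2) - (s + 4*I)*(3*s^2 + 6*I*s - 2))/(s^2*(s^2 + 3*I*s - 2)^2)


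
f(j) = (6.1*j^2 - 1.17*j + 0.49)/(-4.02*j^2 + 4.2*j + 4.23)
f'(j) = (8.04*j - 4.2)*(6.1*j^2 - 1.17*j + 0.49)/(-4.02*j^2 + 4.2*j + 4.23)^2 + (12.2*j - 1.17)/(-4.02*j^2 + 4.2*j + 4.23)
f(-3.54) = -1.33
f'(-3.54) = 0.02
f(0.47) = 0.24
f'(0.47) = 0.84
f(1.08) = 1.56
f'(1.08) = 4.66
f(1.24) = 2.58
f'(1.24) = 8.86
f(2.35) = -3.88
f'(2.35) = 3.64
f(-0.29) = 0.50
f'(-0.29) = -2.99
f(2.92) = -2.76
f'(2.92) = 1.05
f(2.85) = -2.84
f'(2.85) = 1.19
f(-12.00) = -1.43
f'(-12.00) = 0.01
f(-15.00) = -1.44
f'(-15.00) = 0.00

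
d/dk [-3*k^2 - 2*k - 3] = -6*k - 2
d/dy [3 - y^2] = -2*y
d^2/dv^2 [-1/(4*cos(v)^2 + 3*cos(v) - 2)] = (64*sin(v)^4 - 73*sin(v)^2 - 39*cos(v) + 9*cos(3*v) - 25)/(-4*sin(v)^2 + 3*cos(v) + 2)^3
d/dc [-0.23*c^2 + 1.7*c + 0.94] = 1.7 - 0.46*c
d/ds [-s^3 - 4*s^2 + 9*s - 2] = -3*s^2 - 8*s + 9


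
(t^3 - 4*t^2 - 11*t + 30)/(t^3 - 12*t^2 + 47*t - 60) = (t^2 + t - 6)/(t^2 - 7*t + 12)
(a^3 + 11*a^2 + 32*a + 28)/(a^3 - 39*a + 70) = (a^2 + 4*a + 4)/(a^2 - 7*a + 10)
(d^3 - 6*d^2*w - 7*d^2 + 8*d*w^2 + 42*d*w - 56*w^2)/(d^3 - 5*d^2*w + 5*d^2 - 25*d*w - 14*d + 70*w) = (d^3 - 6*d^2*w - 7*d^2 + 8*d*w^2 + 42*d*w - 56*w^2)/(d^3 - 5*d^2*w + 5*d^2 - 25*d*w - 14*d + 70*w)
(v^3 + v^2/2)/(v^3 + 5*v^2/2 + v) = v/(v + 2)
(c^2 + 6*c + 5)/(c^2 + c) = (c + 5)/c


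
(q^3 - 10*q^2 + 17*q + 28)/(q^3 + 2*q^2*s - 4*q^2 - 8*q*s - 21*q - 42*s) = (q^2 - 3*q - 4)/(q^2 + 2*q*s + 3*q + 6*s)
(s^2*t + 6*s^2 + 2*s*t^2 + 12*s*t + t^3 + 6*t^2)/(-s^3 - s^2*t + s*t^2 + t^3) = (-t - 6)/(s - t)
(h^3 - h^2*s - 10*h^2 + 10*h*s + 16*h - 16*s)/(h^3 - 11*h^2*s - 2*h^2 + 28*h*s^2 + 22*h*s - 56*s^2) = (h^2 - h*s - 8*h + 8*s)/(h^2 - 11*h*s + 28*s^2)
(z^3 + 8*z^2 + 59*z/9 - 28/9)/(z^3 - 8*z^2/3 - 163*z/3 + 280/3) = (9*z^2 + 9*z - 4)/(3*(3*z^2 - 29*z + 40))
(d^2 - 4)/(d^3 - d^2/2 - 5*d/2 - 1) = 2*(d + 2)/(2*d^2 + 3*d + 1)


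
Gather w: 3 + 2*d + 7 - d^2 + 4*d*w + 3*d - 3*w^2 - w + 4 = -d^2 + 5*d - 3*w^2 + w*(4*d - 1) + 14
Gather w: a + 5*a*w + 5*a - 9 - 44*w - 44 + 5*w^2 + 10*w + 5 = 6*a + 5*w^2 + w*(5*a - 34) - 48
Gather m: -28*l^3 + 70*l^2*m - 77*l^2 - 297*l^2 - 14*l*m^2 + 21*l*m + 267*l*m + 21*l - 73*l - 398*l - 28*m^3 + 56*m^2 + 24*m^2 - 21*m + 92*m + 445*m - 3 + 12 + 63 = -28*l^3 - 374*l^2 - 450*l - 28*m^3 + m^2*(80 - 14*l) + m*(70*l^2 + 288*l + 516) + 72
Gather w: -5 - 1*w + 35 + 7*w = 6*w + 30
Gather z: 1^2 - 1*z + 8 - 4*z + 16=25 - 5*z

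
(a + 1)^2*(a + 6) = a^3 + 8*a^2 + 13*a + 6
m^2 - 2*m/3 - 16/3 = (m - 8/3)*(m + 2)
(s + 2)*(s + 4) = s^2 + 6*s + 8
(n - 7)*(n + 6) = n^2 - n - 42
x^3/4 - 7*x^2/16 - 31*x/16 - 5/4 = (x/4 + 1/4)*(x - 4)*(x + 5/4)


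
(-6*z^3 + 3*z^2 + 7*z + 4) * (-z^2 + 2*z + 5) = 6*z^5 - 15*z^4 - 31*z^3 + 25*z^2 + 43*z + 20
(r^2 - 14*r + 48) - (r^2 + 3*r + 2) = 46 - 17*r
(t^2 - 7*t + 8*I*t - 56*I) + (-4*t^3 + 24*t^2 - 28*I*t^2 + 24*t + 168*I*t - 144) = -4*t^3 + 25*t^2 - 28*I*t^2 + 17*t + 176*I*t - 144 - 56*I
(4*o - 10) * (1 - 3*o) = -12*o^2 + 34*o - 10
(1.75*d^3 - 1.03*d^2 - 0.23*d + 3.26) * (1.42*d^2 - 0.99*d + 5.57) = 2.485*d^5 - 3.1951*d^4 + 10.4406*d^3 - 0.880200000000002*d^2 - 4.5085*d + 18.1582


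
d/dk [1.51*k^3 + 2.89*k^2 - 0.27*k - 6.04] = 4.53*k^2 + 5.78*k - 0.27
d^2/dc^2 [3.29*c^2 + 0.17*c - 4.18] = 6.58000000000000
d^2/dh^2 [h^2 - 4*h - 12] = 2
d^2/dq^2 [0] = 0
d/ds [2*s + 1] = 2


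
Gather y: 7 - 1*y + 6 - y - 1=12 - 2*y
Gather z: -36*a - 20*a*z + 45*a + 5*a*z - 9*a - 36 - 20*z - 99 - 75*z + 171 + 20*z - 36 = z*(-15*a - 75)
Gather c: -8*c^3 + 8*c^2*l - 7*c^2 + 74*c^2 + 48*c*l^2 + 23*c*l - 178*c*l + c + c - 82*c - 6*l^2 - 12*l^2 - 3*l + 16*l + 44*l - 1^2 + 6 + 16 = -8*c^3 + c^2*(8*l + 67) + c*(48*l^2 - 155*l - 80) - 18*l^2 + 57*l + 21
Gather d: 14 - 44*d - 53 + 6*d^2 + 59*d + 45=6*d^2 + 15*d + 6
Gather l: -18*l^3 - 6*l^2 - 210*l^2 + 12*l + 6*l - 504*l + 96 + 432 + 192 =-18*l^3 - 216*l^2 - 486*l + 720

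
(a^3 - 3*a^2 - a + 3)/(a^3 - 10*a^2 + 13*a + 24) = (a - 1)/(a - 8)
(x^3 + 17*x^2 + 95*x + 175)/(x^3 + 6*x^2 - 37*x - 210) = (x + 5)/(x - 6)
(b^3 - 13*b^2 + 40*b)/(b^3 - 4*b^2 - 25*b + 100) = b*(b - 8)/(b^2 + b - 20)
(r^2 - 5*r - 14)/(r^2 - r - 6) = (r - 7)/(r - 3)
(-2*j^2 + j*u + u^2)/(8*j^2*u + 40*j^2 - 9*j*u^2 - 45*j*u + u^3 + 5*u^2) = (2*j + u)/(-8*j*u - 40*j + u^2 + 5*u)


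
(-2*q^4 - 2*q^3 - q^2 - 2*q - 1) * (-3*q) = 6*q^5 + 6*q^4 + 3*q^3 + 6*q^2 + 3*q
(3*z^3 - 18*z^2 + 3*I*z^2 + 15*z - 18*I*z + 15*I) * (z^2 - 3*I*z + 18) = 3*z^5 - 18*z^4 - 6*I*z^4 + 78*z^3 + 36*I*z^3 - 378*z^2 + 24*I*z^2 + 315*z - 324*I*z + 270*I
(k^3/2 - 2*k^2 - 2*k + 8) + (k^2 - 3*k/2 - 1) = k^3/2 - k^2 - 7*k/2 + 7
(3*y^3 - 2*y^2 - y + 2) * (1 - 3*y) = -9*y^4 + 9*y^3 + y^2 - 7*y + 2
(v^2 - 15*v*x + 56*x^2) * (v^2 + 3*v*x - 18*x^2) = v^4 - 12*v^3*x - 7*v^2*x^2 + 438*v*x^3 - 1008*x^4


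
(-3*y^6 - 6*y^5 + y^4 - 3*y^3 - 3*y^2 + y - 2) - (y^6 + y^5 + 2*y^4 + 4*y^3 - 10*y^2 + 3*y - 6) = -4*y^6 - 7*y^5 - y^4 - 7*y^3 + 7*y^2 - 2*y + 4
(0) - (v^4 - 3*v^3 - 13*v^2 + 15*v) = -v^4 + 3*v^3 + 13*v^2 - 15*v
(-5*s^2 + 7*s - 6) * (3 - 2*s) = 10*s^3 - 29*s^2 + 33*s - 18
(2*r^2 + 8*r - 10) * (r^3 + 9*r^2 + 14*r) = 2*r^5 + 26*r^4 + 90*r^3 + 22*r^2 - 140*r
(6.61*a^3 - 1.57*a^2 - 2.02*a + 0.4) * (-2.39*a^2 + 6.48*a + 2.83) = -15.7979*a^5 + 46.5851*a^4 + 13.3605*a^3 - 18.4887*a^2 - 3.1246*a + 1.132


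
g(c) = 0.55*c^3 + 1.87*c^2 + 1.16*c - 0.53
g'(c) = 1.65*c^2 + 3.74*c + 1.16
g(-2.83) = -1.30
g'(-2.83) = 3.79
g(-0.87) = -0.49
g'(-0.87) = -0.84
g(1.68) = 9.30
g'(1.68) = 12.10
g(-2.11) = 0.18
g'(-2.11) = 0.61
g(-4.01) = -10.58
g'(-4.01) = 12.69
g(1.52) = 7.49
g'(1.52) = 10.66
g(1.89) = 12.06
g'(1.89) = 14.12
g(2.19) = 16.76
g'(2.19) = 17.26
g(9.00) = 562.33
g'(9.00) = 168.47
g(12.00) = 1233.07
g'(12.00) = 283.64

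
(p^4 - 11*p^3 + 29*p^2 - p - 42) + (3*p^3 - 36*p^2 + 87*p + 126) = p^4 - 8*p^3 - 7*p^2 + 86*p + 84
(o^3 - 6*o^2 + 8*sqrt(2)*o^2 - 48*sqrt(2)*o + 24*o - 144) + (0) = o^3 - 6*o^2 + 8*sqrt(2)*o^2 - 48*sqrt(2)*o + 24*o - 144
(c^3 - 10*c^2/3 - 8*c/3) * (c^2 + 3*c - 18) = c^5 - c^4/3 - 92*c^3/3 + 52*c^2 + 48*c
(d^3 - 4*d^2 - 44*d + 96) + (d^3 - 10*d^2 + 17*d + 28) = 2*d^3 - 14*d^2 - 27*d + 124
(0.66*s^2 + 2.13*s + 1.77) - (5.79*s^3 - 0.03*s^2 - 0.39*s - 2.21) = -5.79*s^3 + 0.69*s^2 + 2.52*s + 3.98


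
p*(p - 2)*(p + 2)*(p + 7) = p^4 + 7*p^3 - 4*p^2 - 28*p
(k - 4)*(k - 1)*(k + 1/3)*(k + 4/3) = k^4 - 10*k^3/3 - 35*k^2/9 + 40*k/9 + 16/9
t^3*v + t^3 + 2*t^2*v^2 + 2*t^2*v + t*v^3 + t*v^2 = (t + v)^2*(t*v + t)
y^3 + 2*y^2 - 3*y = y*(y - 1)*(y + 3)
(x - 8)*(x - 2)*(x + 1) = x^3 - 9*x^2 + 6*x + 16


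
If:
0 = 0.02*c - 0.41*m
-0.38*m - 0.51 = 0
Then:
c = -27.51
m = -1.34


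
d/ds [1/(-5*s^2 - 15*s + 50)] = (2*s + 3)/(5*(s^2 + 3*s - 10)^2)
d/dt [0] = 0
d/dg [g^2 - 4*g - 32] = 2*g - 4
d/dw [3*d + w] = 1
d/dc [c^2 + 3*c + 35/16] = 2*c + 3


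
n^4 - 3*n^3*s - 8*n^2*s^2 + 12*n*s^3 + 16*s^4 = (n - 4*s)*(n - 2*s)*(n + s)*(n + 2*s)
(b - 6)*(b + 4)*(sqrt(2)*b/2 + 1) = sqrt(2)*b^3/2 - sqrt(2)*b^2 + b^2 - 12*sqrt(2)*b - 2*b - 24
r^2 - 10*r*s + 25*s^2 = (r - 5*s)^2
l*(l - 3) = l^2 - 3*l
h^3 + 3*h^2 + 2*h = h*(h + 1)*(h + 2)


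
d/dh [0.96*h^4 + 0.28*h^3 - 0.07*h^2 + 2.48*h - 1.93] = 3.84*h^3 + 0.84*h^2 - 0.14*h + 2.48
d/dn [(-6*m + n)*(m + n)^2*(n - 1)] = (m + n)*((-6*m + n)*(m + n) + (m + n)*(n - 1) - 2*(6*m - n)*(n - 1))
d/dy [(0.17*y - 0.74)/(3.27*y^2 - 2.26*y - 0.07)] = (-0.5559*y^2 + 4.8396*y - 1.6843)/(10.6929*y^4 - 14.7804*y^3 + 4.6498*y^2 + 0.3164*y + 0.0049)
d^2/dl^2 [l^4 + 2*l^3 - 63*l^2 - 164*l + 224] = 12*l^2 + 12*l - 126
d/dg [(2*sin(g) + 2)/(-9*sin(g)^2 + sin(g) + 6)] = 2*(9*sin(g)^2 + 18*sin(g) + 5)*cos(g)/(-9*sin(g)^2 + sin(g) + 6)^2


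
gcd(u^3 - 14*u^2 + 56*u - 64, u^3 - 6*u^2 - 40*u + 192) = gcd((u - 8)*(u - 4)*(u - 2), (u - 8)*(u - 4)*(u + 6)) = u^2 - 12*u + 32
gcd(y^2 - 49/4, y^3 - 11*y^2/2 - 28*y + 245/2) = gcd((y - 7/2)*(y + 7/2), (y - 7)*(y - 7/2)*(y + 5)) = y - 7/2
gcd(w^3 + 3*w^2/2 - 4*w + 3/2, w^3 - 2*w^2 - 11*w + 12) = w^2 + 2*w - 3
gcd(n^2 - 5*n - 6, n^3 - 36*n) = n - 6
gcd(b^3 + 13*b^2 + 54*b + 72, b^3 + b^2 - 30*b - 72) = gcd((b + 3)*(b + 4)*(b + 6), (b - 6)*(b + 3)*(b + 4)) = b^2 + 7*b + 12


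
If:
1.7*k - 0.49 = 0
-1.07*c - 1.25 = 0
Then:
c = -1.17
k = 0.29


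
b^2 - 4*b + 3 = (b - 3)*(b - 1)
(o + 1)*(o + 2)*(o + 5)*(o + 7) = o^4 + 15*o^3 + 73*o^2 + 129*o + 70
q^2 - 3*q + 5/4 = (q - 5/2)*(q - 1/2)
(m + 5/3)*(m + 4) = m^2 + 17*m/3 + 20/3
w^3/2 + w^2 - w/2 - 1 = (w/2 + 1/2)*(w - 1)*(w + 2)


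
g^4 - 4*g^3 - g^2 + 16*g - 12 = (g - 3)*(g - 2)*(g - 1)*(g + 2)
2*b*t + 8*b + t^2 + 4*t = (2*b + t)*(t + 4)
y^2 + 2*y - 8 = (y - 2)*(y + 4)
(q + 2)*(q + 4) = q^2 + 6*q + 8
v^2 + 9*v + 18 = (v + 3)*(v + 6)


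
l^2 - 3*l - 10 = (l - 5)*(l + 2)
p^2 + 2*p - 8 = (p - 2)*(p + 4)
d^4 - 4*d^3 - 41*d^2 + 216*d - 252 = (d - 6)*(d - 3)*(d - 2)*(d + 7)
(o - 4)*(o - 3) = o^2 - 7*o + 12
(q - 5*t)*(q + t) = q^2 - 4*q*t - 5*t^2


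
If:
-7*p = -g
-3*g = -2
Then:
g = 2/3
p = 2/21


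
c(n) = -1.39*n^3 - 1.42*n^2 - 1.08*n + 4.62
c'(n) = -4.17*n^2 - 2.84*n - 1.08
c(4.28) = -134.99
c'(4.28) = -89.62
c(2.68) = -35.23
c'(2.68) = -38.64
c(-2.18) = 14.63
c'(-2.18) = -14.71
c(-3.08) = 35.09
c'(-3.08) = -31.89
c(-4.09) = 80.38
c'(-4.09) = -59.22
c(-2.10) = 13.50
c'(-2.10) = -13.51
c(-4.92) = 141.10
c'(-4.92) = -88.05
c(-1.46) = 7.50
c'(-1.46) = -5.82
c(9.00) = -1133.43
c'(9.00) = -364.41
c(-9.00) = 912.63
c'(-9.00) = -313.29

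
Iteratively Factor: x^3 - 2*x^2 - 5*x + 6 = (x - 1)*(x^2 - x - 6) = (x - 1)*(x + 2)*(x - 3)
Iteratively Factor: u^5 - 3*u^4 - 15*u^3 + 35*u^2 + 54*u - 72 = (u + 3)*(u^4 - 6*u^3 + 3*u^2 + 26*u - 24) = (u - 4)*(u + 3)*(u^3 - 2*u^2 - 5*u + 6) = (u - 4)*(u - 3)*(u + 3)*(u^2 + u - 2) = (u - 4)*(u - 3)*(u + 2)*(u + 3)*(u - 1)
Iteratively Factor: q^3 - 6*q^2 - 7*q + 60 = (q - 5)*(q^2 - q - 12) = (q - 5)*(q + 3)*(q - 4)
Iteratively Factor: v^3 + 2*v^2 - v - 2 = (v + 1)*(v^2 + v - 2) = (v - 1)*(v + 1)*(v + 2)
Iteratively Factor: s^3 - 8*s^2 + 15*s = (s)*(s^2 - 8*s + 15) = s*(s - 5)*(s - 3)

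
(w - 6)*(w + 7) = w^2 + w - 42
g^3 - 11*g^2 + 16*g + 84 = (g - 7)*(g - 6)*(g + 2)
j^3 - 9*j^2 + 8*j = j*(j - 8)*(j - 1)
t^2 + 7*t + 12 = (t + 3)*(t + 4)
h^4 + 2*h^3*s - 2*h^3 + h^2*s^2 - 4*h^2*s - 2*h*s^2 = h*(h - 2)*(h + s)^2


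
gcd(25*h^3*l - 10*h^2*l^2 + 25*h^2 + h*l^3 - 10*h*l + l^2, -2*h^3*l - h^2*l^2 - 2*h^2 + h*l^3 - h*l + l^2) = h*l + 1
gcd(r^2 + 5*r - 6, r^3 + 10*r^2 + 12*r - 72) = r + 6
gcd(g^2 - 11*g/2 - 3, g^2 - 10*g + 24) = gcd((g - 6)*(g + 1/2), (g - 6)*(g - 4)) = g - 6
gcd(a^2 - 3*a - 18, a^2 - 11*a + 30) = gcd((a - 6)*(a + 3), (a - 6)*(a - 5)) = a - 6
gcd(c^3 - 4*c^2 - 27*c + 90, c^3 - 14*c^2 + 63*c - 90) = c^2 - 9*c + 18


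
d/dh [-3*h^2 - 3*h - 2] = -6*h - 3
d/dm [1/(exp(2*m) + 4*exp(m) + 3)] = 2*(-exp(m) - 2)*exp(m)/(exp(2*m) + 4*exp(m) + 3)^2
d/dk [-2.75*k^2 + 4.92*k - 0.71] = 4.92 - 5.5*k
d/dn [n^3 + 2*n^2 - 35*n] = 3*n^2 + 4*n - 35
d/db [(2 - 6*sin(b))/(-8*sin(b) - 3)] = 34*cos(b)/(8*sin(b) + 3)^2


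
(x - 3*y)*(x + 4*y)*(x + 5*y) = x^3 + 6*x^2*y - 7*x*y^2 - 60*y^3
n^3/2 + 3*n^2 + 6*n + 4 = (n/2 + 1)*(n + 2)^2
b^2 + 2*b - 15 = (b - 3)*(b + 5)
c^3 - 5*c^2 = c^2*(c - 5)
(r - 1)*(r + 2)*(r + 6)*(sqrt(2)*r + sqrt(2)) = sqrt(2)*r^4 + 8*sqrt(2)*r^3 + 11*sqrt(2)*r^2 - 8*sqrt(2)*r - 12*sqrt(2)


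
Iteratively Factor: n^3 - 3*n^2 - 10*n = (n - 5)*(n^2 + 2*n) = (n - 5)*(n + 2)*(n)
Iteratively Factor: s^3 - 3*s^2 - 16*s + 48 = (s - 4)*(s^2 + s - 12) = (s - 4)*(s - 3)*(s + 4)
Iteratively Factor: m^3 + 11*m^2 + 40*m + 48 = (m + 4)*(m^2 + 7*m + 12) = (m + 4)^2*(m + 3)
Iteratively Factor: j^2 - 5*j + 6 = (j - 3)*(j - 2)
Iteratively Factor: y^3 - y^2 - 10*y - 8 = (y + 1)*(y^2 - 2*y - 8) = (y + 1)*(y + 2)*(y - 4)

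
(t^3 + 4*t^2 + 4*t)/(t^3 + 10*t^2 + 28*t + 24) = t/(t + 6)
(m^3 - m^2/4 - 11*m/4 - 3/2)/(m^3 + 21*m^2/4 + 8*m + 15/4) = (4*m^2 - 5*m - 6)/(4*m^2 + 17*m + 15)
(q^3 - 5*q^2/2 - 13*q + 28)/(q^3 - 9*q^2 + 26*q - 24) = (q + 7/2)/(q - 3)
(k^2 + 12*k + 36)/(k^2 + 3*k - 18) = (k + 6)/(k - 3)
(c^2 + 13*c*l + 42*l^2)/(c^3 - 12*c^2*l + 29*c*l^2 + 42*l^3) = (c^2 + 13*c*l + 42*l^2)/(c^3 - 12*c^2*l + 29*c*l^2 + 42*l^3)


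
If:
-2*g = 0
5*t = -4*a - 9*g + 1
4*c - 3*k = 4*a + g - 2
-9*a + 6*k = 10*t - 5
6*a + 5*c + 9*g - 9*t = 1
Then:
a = 287/753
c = -112/251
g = 0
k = -986/2259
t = -79/753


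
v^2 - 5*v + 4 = (v - 4)*(v - 1)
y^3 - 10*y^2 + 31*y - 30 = (y - 5)*(y - 3)*(y - 2)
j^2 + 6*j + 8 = (j + 2)*(j + 4)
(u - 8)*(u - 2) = u^2 - 10*u + 16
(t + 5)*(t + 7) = t^2 + 12*t + 35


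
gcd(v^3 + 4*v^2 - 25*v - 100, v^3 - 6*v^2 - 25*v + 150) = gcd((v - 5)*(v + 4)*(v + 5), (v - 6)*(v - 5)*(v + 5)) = v^2 - 25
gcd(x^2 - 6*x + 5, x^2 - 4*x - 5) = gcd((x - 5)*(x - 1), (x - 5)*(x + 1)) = x - 5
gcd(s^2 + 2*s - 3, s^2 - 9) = s + 3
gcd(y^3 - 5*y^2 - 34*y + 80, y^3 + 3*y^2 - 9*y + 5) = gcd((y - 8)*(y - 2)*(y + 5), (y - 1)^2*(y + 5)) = y + 5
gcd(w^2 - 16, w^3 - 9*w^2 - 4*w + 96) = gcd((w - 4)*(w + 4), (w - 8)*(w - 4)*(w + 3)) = w - 4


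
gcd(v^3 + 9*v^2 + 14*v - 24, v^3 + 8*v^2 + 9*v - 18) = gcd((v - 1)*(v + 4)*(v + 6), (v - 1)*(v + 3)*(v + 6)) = v^2 + 5*v - 6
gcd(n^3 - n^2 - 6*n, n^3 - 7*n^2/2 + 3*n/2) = n^2 - 3*n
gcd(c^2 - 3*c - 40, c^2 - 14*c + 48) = c - 8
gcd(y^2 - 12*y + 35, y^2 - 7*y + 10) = y - 5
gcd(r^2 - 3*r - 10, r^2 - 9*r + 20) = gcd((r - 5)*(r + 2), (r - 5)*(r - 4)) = r - 5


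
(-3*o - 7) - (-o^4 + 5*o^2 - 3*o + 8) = o^4 - 5*o^2 - 15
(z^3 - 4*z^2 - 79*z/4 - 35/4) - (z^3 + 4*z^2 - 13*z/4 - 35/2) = -8*z^2 - 33*z/2 + 35/4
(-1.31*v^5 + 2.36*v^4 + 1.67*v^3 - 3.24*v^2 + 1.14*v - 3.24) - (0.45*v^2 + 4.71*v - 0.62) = -1.31*v^5 + 2.36*v^4 + 1.67*v^3 - 3.69*v^2 - 3.57*v - 2.62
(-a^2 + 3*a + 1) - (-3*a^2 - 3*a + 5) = 2*a^2 + 6*a - 4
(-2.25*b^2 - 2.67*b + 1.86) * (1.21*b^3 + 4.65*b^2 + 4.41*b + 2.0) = -2.7225*b^5 - 13.6932*b^4 - 20.0874*b^3 - 7.6257*b^2 + 2.8626*b + 3.72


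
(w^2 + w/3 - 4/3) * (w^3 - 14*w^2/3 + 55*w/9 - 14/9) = w^5 - 13*w^4/3 + 29*w^3/9 + 181*w^2/27 - 26*w/3 + 56/27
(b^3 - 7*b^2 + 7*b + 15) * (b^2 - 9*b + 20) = b^5 - 16*b^4 + 90*b^3 - 188*b^2 + 5*b + 300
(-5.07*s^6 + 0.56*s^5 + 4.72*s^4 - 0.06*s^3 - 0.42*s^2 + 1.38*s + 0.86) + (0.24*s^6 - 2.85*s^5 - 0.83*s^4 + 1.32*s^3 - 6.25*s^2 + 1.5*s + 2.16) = -4.83*s^6 - 2.29*s^5 + 3.89*s^4 + 1.26*s^3 - 6.67*s^2 + 2.88*s + 3.02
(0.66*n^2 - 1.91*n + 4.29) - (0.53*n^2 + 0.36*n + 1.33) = 0.13*n^2 - 2.27*n + 2.96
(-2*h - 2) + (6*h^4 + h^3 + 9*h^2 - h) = 6*h^4 + h^3 + 9*h^2 - 3*h - 2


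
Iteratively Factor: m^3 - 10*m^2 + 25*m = (m - 5)*(m^2 - 5*m) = m*(m - 5)*(m - 5)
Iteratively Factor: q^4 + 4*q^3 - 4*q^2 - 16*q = (q + 2)*(q^3 + 2*q^2 - 8*q) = (q + 2)*(q + 4)*(q^2 - 2*q) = (q - 2)*(q + 2)*(q + 4)*(q)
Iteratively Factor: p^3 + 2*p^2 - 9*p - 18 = (p + 3)*(p^2 - p - 6) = (p - 3)*(p + 3)*(p + 2)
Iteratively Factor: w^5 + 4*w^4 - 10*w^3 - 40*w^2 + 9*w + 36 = (w - 1)*(w^4 + 5*w^3 - 5*w^2 - 45*w - 36) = (w - 1)*(w + 1)*(w^3 + 4*w^2 - 9*w - 36) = (w - 1)*(w + 1)*(w + 3)*(w^2 + w - 12) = (w - 1)*(w + 1)*(w + 3)*(w + 4)*(w - 3)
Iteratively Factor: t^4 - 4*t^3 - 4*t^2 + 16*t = (t - 4)*(t^3 - 4*t) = t*(t - 4)*(t^2 - 4) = t*(t - 4)*(t + 2)*(t - 2)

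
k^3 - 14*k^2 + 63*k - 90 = (k - 6)*(k - 5)*(k - 3)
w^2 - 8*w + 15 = (w - 5)*(w - 3)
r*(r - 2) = r^2 - 2*r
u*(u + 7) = u^2 + 7*u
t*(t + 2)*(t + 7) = t^3 + 9*t^2 + 14*t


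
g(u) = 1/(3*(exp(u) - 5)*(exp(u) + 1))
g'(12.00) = 0.00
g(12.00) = 0.00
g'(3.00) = 0.00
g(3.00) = 0.00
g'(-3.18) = 0.00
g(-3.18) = -0.06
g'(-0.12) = 0.01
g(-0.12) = -0.04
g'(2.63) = -0.01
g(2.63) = 0.00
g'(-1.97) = 0.01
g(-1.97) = -0.06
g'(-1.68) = 0.01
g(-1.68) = -0.06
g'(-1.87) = 0.01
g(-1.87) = -0.06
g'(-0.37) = 0.01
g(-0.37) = -0.05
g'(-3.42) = 0.00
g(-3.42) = -0.06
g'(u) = -exp(u)/(3*(exp(u) - 5)*(exp(u) + 1)^2) - exp(u)/(3*(exp(u) - 5)^2*(exp(u) + 1)) = 2*(2 - exp(u))*exp(u)/(3*(exp(4*u) - 8*exp(3*u) + 6*exp(2*u) + 40*exp(u) + 25))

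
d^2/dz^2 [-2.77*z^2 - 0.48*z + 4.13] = -5.54000000000000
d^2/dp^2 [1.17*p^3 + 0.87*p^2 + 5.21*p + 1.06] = 7.02*p + 1.74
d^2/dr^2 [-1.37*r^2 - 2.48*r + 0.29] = -2.74000000000000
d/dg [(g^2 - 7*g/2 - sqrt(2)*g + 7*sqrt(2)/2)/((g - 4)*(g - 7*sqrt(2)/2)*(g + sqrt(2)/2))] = (-4*g^4 + 8*sqrt(2)*g^3 + 28*g^3 - 94*g^2 - 52*sqrt(2)*g^2 + 112*sqrt(2)*g + 280*g - 532 - 7*sqrt(2))/(4*g^6 - 24*sqrt(2)*g^5 - 32*g^5 + 108*g^4 + 192*sqrt(2)*g^4 - 300*sqrt(2)*g^3 - 352*g^3 - 672*sqrt(2)*g^2 + 753*g^2 - 392*g + 1344*sqrt(2)*g + 784)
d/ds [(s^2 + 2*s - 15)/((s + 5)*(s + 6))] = 9/(s^2 + 12*s + 36)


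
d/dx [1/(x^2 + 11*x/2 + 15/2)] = 2*(-4*x - 11)/(2*x^2 + 11*x + 15)^2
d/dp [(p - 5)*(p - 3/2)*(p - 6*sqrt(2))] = 3*p^2 - 12*sqrt(2)*p - 13*p + 15/2 + 39*sqrt(2)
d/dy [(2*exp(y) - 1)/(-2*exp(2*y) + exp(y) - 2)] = ((2*exp(y) - 1)*(4*exp(y) - 1) - 4*exp(2*y) + 2*exp(y) - 4)*exp(y)/(2*exp(2*y) - exp(y) + 2)^2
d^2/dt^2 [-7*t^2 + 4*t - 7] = -14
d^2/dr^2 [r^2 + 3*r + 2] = 2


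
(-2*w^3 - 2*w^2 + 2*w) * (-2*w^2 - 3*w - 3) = 4*w^5 + 10*w^4 + 8*w^3 - 6*w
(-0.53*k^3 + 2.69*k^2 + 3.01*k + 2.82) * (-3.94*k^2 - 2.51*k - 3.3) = 2.0882*k^5 - 9.2683*k^4 - 16.8623*k^3 - 27.5429*k^2 - 17.0112*k - 9.306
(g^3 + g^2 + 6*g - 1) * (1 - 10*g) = -10*g^4 - 9*g^3 - 59*g^2 + 16*g - 1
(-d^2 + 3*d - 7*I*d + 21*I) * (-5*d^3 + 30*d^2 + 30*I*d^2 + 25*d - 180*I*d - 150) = 5*d^5 - 45*d^4 + 5*I*d^4 + 275*d^3 - 45*I*d^3 - 1665*d^2 - 85*I*d^2 + 3330*d + 1575*I*d - 3150*I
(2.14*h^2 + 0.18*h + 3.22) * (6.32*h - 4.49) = 13.5248*h^3 - 8.471*h^2 + 19.5422*h - 14.4578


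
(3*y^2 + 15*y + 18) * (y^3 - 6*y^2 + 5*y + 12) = 3*y^5 - 3*y^4 - 57*y^3 + 3*y^2 + 270*y + 216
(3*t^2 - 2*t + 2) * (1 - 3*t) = -9*t^3 + 9*t^2 - 8*t + 2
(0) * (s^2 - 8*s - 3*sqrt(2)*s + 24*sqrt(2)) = 0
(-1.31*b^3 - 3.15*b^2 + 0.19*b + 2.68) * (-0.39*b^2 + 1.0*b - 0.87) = 0.5109*b^5 - 0.0815000000000001*b^4 - 2.0844*b^3 + 1.8853*b^2 + 2.5147*b - 2.3316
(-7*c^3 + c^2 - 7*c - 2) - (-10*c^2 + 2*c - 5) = -7*c^3 + 11*c^2 - 9*c + 3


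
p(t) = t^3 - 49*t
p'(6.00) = 59.00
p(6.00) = -78.00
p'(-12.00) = 383.00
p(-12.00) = -1140.00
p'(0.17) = -48.91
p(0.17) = -8.33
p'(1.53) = -41.98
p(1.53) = -71.39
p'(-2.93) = -23.25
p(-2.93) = 118.42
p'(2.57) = -29.19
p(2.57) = -108.96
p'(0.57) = -48.03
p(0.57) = -27.74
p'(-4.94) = 24.21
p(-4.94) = 121.51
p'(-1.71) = -40.23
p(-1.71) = 78.79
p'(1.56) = -41.70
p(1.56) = -72.64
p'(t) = 3*t^2 - 49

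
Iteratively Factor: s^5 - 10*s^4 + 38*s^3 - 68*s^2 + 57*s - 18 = (s - 2)*(s^4 - 8*s^3 + 22*s^2 - 24*s + 9) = (s - 3)*(s - 2)*(s^3 - 5*s^2 + 7*s - 3) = (s - 3)*(s - 2)*(s - 1)*(s^2 - 4*s + 3) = (s - 3)^2*(s - 2)*(s - 1)*(s - 1)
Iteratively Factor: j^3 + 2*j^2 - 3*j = (j + 3)*(j^2 - j) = (j - 1)*(j + 3)*(j)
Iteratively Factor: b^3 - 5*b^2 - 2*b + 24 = (b - 4)*(b^2 - b - 6) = (b - 4)*(b + 2)*(b - 3)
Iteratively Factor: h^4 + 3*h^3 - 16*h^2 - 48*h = (h + 3)*(h^3 - 16*h) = h*(h + 3)*(h^2 - 16) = h*(h + 3)*(h + 4)*(h - 4)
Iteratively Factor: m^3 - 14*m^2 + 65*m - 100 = (m - 4)*(m^2 - 10*m + 25) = (m - 5)*(m - 4)*(m - 5)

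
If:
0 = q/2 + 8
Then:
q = -16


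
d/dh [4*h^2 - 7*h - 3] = 8*h - 7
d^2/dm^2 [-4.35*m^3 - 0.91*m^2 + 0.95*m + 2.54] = -26.1*m - 1.82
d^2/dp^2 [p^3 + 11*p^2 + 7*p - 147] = 6*p + 22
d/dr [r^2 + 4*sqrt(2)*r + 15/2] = 2*r + 4*sqrt(2)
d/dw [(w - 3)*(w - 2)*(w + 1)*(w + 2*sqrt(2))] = 4*w^3 - 12*w^2 + 6*sqrt(2)*w^2 - 16*sqrt(2)*w + 2*w + 2*sqrt(2) + 6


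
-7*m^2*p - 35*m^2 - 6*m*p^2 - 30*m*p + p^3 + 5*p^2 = (-7*m + p)*(m + p)*(p + 5)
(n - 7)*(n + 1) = n^2 - 6*n - 7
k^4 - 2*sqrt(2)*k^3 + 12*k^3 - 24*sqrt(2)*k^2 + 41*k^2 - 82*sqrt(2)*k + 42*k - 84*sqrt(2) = (k + 2)*(k + 3)*(k + 7)*(k - 2*sqrt(2))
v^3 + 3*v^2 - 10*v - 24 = (v - 3)*(v + 2)*(v + 4)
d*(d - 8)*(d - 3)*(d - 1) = d^4 - 12*d^3 + 35*d^2 - 24*d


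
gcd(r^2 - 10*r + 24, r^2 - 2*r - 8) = r - 4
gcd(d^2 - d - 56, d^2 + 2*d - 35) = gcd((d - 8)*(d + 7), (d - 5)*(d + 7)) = d + 7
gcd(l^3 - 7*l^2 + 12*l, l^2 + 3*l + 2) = 1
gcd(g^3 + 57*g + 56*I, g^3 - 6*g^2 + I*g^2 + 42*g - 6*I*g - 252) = g + 7*I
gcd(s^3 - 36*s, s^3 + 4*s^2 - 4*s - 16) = 1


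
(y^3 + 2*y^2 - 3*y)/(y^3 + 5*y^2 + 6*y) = (y - 1)/(y + 2)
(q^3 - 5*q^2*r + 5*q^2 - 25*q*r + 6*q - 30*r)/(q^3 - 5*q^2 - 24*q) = (q^2 - 5*q*r + 2*q - 10*r)/(q*(q - 8))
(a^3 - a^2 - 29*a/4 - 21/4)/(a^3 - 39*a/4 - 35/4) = (2*a + 3)/(2*a + 5)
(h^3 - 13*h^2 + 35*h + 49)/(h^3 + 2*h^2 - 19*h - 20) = (h^2 - 14*h + 49)/(h^2 + h - 20)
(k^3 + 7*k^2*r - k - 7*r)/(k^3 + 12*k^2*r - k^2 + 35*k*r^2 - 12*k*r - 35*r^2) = (k + 1)/(k + 5*r)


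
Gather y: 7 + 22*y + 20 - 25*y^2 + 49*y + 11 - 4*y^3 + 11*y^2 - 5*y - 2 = -4*y^3 - 14*y^2 + 66*y + 36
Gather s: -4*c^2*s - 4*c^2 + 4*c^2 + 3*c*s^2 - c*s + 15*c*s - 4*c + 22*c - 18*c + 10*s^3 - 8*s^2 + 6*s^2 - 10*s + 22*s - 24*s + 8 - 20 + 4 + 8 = 10*s^3 + s^2*(3*c - 2) + s*(-4*c^2 + 14*c - 12)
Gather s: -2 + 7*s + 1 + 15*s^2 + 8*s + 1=15*s^2 + 15*s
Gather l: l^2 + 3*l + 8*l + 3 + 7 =l^2 + 11*l + 10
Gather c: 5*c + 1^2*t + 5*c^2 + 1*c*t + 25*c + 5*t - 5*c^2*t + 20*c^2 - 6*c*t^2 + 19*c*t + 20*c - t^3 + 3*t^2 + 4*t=c^2*(25 - 5*t) + c*(-6*t^2 + 20*t + 50) - t^3 + 3*t^2 + 10*t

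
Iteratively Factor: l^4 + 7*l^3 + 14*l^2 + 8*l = (l + 2)*(l^3 + 5*l^2 + 4*l) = (l + 2)*(l + 4)*(l^2 + l) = (l + 1)*(l + 2)*(l + 4)*(l)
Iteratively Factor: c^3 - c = (c - 1)*(c^2 + c) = (c - 1)*(c + 1)*(c)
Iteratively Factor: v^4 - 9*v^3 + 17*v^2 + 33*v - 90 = (v - 3)*(v^3 - 6*v^2 - v + 30) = (v - 3)^2*(v^2 - 3*v - 10) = (v - 5)*(v - 3)^2*(v + 2)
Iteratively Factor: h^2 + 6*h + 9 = (h + 3)*(h + 3)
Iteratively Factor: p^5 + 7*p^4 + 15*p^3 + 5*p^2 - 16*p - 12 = (p + 2)*(p^4 + 5*p^3 + 5*p^2 - 5*p - 6) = (p + 1)*(p + 2)*(p^3 + 4*p^2 + p - 6) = (p + 1)*(p + 2)*(p + 3)*(p^2 + p - 2) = (p + 1)*(p + 2)^2*(p + 3)*(p - 1)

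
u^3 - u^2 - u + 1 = (u - 1)^2*(u + 1)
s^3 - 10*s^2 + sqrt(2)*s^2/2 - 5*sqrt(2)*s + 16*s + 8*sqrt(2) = (s - 8)*(s - 2)*(s + sqrt(2)/2)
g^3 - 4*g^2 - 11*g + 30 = (g - 5)*(g - 2)*(g + 3)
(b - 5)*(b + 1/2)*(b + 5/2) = b^3 - 2*b^2 - 55*b/4 - 25/4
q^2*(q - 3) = q^3 - 3*q^2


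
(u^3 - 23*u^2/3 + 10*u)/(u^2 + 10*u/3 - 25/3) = u*(u - 6)/(u + 5)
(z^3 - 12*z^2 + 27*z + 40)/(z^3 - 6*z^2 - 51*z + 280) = (z + 1)/(z + 7)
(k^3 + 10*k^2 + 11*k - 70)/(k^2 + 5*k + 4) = (k^3 + 10*k^2 + 11*k - 70)/(k^2 + 5*k + 4)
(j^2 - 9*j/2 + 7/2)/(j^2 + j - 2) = (j - 7/2)/(j + 2)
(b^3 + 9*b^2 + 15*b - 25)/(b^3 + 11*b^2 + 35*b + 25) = (b - 1)/(b + 1)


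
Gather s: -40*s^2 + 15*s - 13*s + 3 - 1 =-40*s^2 + 2*s + 2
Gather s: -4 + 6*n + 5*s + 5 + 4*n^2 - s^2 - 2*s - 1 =4*n^2 + 6*n - s^2 + 3*s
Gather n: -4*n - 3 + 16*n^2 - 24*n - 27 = 16*n^2 - 28*n - 30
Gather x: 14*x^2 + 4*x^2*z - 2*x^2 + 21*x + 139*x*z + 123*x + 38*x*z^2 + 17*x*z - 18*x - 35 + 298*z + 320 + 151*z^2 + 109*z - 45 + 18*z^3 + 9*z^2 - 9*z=x^2*(4*z + 12) + x*(38*z^2 + 156*z + 126) + 18*z^3 + 160*z^2 + 398*z + 240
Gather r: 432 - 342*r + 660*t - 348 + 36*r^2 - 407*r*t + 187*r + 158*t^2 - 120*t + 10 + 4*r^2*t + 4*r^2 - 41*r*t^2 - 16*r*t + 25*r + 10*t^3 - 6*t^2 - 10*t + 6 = r^2*(4*t + 40) + r*(-41*t^2 - 423*t - 130) + 10*t^3 + 152*t^2 + 530*t + 100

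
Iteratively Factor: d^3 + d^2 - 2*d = (d)*(d^2 + d - 2) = d*(d + 2)*(d - 1)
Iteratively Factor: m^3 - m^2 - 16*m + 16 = (m - 4)*(m^2 + 3*m - 4) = (m - 4)*(m - 1)*(m + 4)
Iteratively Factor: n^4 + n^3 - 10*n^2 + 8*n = (n - 2)*(n^3 + 3*n^2 - 4*n) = n*(n - 2)*(n^2 + 3*n - 4) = n*(n - 2)*(n + 4)*(n - 1)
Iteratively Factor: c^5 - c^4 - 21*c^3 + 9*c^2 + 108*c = (c - 3)*(c^4 + 2*c^3 - 15*c^2 - 36*c) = c*(c - 3)*(c^3 + 2*c^2 - 15*c - 36) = c*(c - 4)*(c - 3)*(c^2 + 6*c + 9) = c*(c - 4)*(c - 3)*(c + 3)*(c + 3)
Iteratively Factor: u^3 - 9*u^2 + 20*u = (u)*(u^2 - 9*u + 20) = u*(u - 5)*(u - 4)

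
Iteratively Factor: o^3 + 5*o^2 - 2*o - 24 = (o + 4)*(o^2 + o - 6) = (o + 3)*(o + 4)*(o - 2)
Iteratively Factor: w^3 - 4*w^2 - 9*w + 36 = (w + 3)*(w^2 - 7*w + 12) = (w - 3)*(w + 3)*(w - 4)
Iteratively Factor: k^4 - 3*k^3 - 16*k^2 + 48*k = (k - 3)*(k^3 - 16*k) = (k - 4)*(k - 3)*(k^2 + 4*k) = k*(k - 4)*(k - 3)*(k + 4)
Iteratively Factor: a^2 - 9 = (a + 3)*(a - 3)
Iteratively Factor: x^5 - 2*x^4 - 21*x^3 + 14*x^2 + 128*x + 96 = (x + 1)*(x^4 - 3*x^3 - 18*x^2 + 32*x + 96) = (x + 1)*(x + 3)*(x^3 - 6*x^2 + 32) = (x + 1)*(x + 2)*(x + 3)*(x^2 - 8*x + 16) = (x - 4)*(x + 1)*(x + 2)*(x + 3)*(x - 4)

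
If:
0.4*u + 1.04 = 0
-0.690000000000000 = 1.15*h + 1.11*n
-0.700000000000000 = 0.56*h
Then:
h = -1.25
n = 0.67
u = -2.60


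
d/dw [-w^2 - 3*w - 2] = -2*w - 3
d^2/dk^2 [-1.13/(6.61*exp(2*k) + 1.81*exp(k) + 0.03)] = (-1.13*(13.22*exp(k) + 1.81)*(26.44*exp(k) + 3.62)*exp(k) + (29.8772*exp(k) + 2.0453)*(6.61*exp(2*k) + 1.81*exp(k) + 0.03))*exp(k)/(6.61*exp(2*k) + 1.81*exp(k) + 0.03)^3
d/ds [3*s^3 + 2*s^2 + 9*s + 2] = 9*s^2 + 4*s + 9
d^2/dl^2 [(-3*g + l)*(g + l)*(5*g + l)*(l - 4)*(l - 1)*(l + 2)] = -90*g^3*l + 90*g^3 - 156*g^2*l^2 + 234*g^2*l + 156*g^2 + 60*g*l^3 - 108*g*l^2 - 108*g*l + 48*g + 30*l^4 - 60*l^3 - 72*l^2 + 48*l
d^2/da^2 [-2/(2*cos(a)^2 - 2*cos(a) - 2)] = (-4*sin(a)^4 + 7*sin(a)^2 - 11*cos(a)/4 + 3*cos(3*a)/4 + 1)/(sin(a)^2 + cos(a))^3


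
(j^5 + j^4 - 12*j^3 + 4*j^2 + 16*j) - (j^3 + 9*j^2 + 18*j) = j^5 + j^4 - 13*j^3 - 5*j^2 - 2*j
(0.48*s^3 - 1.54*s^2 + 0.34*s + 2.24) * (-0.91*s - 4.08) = -0.4368*s^4 - 0.557*s^3 + 5.9738*s^2 - 3.4256*s - 9.1392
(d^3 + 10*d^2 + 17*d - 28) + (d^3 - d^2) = 2*d^3 + 9*d^2 + 17*d - 28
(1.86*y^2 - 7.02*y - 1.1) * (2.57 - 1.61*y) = -2.9946*y^3 + 16.0824*y^2 - 16.2704*y - 2.827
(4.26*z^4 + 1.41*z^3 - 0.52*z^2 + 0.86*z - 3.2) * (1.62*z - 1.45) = 6.9012*z^5 - 3.8928*z^4 - 2.8869*z^3 + 2.1472*z^2 - 6.431*z + 4.64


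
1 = 1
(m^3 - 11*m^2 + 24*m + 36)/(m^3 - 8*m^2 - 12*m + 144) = (m + 1)/(m + 4)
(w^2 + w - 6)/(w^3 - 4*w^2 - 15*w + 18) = (w - 2)/(w^2 - 7*w + 6)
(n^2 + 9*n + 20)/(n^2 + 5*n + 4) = (n + 5)/(n + 1)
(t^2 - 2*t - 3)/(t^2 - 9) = (t + 1)/(t + 3)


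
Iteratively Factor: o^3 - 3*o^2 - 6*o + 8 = (o + 2)*(o^2 - 5*o + 4) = (o - 4)*(o + 2)*(o - 1)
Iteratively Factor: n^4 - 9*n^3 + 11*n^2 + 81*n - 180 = (n + 3)*(n^3 - 12*n^2 + 47*n - 60) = (n - 5)*(n + 3)*(n^2 - 7*n + 12) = (n - 5)*(n - 4)*(n + 3)*(n - 3)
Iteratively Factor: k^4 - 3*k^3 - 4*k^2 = (k - 4)*(k^3 + k^2) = k*(k - 4)*(k^2 + k) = k^2*(k - 4)*(k + 1)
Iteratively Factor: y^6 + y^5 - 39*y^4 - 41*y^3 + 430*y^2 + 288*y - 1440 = (y + 4)*(y^5 - 3*y^4 - 27*y^3 + 67*y^2 + 162*y - 360) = (y + 3)*(y + 4)*(y^4 - 6*y^3 - 9*y^2 + 94*y - 120) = (y - 3)*(y + 3)*(y + 4)*(y^3 - 3*y^2 - 18*y + 40) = (y - 5)*(y - 3)*(y + 3)*(y + 4)*(y^2 + 2*y - 8) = (y - 5)*(y - 3)*(y + 3)*(y + 4)^2*(y - 2)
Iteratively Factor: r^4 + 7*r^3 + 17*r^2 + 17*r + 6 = (r + 1)*(r^3 + 6*r^2 + 11*r + 6) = (r + 1)^2*(r^2 + 5*r + 6) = (r + 1)^2*(r + 2)*(r + 3)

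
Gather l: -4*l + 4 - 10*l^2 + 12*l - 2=-10*l^2 + 8*l + 2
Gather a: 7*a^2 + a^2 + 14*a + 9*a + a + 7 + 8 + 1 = 8*a^2 + 24*a + 16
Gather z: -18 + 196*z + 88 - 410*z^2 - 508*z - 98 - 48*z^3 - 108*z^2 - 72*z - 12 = -48*z^3 - 518*z^2 - 384*z - 40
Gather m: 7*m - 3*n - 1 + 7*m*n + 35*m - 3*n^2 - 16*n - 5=m*(7*n + 42) - 3*n^2 - 19*n - 6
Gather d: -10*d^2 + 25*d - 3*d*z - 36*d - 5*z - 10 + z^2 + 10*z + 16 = -10*d^2 + d*(-3*z - 11) + z^2 + 5*z + 6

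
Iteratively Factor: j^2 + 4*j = (j)*(j + 4)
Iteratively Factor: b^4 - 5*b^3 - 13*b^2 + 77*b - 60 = (b - 1)*(b^3 - 4*b^2 - 17*b + 60) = (b - 1)*(b + 4)*(b^2 - 8*b + 15) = (b - 5)*(b - 1)*(b + 4)*(b - 3)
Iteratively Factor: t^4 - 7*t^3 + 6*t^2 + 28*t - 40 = (t - 2)*(t^3 - 5*t^2 - 4*t + 20) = (t - 2)*(t + 2)*(t^2 - 7*t + 10) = (t - 5)*(t - 2)*(t + 2)*(t - 2)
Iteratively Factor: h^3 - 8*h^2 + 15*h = (h - 5)*(h^2 - 3*h) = h*(h - 5)*(h - 3)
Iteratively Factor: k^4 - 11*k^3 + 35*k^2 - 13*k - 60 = (k - 4)*(k^3 - 7*k^2 + 7*k + 15) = (k - 4)*(k - 3)*(k^2 - 4*k - 5) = (k - 5)*(k - 4)*(k - 3)*(k + 1)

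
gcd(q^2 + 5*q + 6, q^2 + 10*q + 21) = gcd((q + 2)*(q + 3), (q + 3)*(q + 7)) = q + 3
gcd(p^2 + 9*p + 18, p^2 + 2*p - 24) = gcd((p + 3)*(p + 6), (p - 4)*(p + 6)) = p + 6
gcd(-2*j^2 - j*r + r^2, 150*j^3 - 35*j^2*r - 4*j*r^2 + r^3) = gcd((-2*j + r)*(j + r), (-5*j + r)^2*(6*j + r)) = 1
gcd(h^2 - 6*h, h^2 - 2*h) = h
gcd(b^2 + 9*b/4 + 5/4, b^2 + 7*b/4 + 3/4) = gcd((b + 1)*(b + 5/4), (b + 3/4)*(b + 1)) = b + 1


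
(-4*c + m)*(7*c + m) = -28*c^2 + 3*c*m + m^2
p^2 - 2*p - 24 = (p - 6)*(p + 4)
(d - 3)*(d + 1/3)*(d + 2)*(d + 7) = d^4 + 19*d^3/3 - 11*d^2 - 139*d/3 - 14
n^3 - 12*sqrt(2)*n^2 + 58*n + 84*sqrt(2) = (n - 7*sqrt(2))*(n - 6*sqrt(2))*(n + sqrt(2))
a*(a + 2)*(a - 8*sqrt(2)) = a^3 - 8*sqrt(2)*a^2 + 2*a^2 - 16*sqrt(2)*a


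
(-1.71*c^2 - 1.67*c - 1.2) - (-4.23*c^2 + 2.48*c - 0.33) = 2.52*c^2 - 4.15*c - 0.87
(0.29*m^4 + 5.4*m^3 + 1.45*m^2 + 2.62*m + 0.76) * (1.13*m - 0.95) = 0.3277*m^5 + 5.8265*m^4 - 3.4915*m^3 + 1.5831*m^2 - 1.6302*m - 0.722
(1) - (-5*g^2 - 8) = 5*g^2 + 9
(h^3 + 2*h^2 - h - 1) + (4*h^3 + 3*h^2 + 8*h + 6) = 5*h^3 + 5*h^2 + 7*h + 5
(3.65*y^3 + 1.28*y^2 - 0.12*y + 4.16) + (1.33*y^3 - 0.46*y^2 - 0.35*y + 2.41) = 4.98*y^3 + 0.82*y^2 - 0.47*y + 6.57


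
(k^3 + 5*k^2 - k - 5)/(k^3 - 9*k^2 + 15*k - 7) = (k^2 + 6*k + 5)/(k^2 - 8*k + 7)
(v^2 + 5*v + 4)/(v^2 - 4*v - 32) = (v + 1)/(v - 8)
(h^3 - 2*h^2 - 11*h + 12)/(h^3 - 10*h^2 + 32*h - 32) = (h^2 + 2*h - 3)/(h^2 - 6*h + 8)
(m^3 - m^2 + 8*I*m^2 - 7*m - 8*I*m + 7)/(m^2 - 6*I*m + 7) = (m^2 + m*(-1 + 7*I) - 7*I)/(m - 7*I)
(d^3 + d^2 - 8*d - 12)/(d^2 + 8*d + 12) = (d^2 - d - 6)/(d + 6)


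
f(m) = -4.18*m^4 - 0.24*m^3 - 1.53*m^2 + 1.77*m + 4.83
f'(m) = -16.72*m^3 - 0.72*m^2 - 3.06*m + 1.77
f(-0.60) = 2.73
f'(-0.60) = 6.96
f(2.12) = -85.02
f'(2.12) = -167.26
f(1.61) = -25.37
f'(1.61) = -74.80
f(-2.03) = -74.04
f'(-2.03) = 144.88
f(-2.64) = -209.14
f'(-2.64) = 312.47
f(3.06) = -377.45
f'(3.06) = -493.41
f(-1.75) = -40.87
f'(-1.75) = 94.53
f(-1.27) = -10.27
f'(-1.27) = 38.74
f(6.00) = -5508.75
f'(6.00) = -3654.03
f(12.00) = -87285.45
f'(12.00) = -29030.79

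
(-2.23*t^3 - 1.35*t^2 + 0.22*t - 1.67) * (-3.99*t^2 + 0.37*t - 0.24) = 8.8977*t^5 + 4.5614*t^4 - 0.8421*t^3 + 7.0687*t^2 - 0.6707*t + 0.4008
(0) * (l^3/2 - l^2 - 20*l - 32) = 0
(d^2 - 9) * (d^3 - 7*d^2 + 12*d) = d^5 - 7*d^4 + 3*d^3 + 63*d^2 - 108*d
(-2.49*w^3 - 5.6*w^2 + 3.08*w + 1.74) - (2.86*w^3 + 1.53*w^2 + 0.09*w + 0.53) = -5.35*w^3 - 7.13*w^2 + 2.99*w + 1.21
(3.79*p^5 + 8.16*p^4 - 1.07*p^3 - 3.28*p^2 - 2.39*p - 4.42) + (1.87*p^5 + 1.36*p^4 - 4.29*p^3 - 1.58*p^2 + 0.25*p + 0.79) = 5.66*p^5 + 9.52*p^4 - 5.36*p^3 - 4.86*p^2 - 2.14*p - 3.63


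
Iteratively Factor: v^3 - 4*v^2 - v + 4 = (v - 1)*(v^2 - 3*v - 4) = (v - 4)*(v - 1)*(v + 1)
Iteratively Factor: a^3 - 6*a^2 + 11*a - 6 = (a - 1)*(a^2 - 5*a + 6) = (a - 3)*(a - 1)*(a - 2)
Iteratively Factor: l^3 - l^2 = (l)*(l^2 - l) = l^2*(l - 1)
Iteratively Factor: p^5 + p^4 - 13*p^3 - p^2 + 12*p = (p)*(p^4 + p^3 - 13*p^2 - p + 12) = p*(p + 4)*(p^3 - 3*p^2 - p + 3) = p*(p - 3)*(p + 4)*(p^2 - 1) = p*(p - 3)*(p - 1)*(p + 4)*(p + 1)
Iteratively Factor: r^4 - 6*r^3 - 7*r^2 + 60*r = (r - 4)*(r^3 - 2*r^2 - 15*r) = (r - 5)*(r - 4)*(r^2 + 3*r) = (r - 5)*(r - 4)*(r + 3)*(r)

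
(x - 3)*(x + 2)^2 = x^3 + x^2 - 8*x - 12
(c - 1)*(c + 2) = c^2 + c - 2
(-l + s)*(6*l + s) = -6*l^2 + 5*l*s + s^2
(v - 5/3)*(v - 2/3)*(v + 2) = v^3 - v^2/3 - 32*v/9 + 20/9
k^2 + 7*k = k*(k + 7)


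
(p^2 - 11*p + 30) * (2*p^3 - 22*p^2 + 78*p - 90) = 2*p^5 - 44*p^4 + 380*p^3 - 1608*p^2 + 3330*p - 2700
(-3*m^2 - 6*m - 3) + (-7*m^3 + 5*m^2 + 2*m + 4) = -7*m^3 + 2*m^2 - 4*m + 1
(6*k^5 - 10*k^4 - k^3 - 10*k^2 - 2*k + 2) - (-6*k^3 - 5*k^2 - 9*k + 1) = 6*k^5 - 10*k^4 + 5*k^3 - 5*k^2 + 7*k + 1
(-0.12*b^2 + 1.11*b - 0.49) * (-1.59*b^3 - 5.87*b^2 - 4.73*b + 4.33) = 0.1908*b^5 - 1.0605*b^4 - 5.169*b^3 - 2.8936*b^2 + 7.124*b - 2.1217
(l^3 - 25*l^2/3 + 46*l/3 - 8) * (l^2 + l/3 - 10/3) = l^5 - 8*l^4 + 83*l^3/9 + 224*l^2/9 - 484*l/9 + 80/3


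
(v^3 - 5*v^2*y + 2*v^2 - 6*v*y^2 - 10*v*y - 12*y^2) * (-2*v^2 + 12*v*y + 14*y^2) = -2*v^5 + 22*v^4*y - 4*v^4 - 34*v^3*y^2 + 44*v^3*y - 142*v^2*y^3 - 68*v^2*y^2 - 84*v*y^4 - 284*v*y^3 - 168*y^4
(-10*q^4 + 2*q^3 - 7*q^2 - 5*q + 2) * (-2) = 20*q^4 - 4*q^3 + 14*q^2 + 10*q - 4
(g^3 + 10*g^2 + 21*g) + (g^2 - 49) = g^3 + 11*g^2 + 21*g - 49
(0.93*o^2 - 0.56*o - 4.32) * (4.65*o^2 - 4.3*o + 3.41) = 4.3245*o^4 - 6.603*o^3 - 14.5087*o^2 + 16.6664*o - 14.7312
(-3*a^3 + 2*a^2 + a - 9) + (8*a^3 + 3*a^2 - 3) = 5*a^3 + 5*a^2 + a - 12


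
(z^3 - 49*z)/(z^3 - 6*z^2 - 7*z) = (z + 7)/(z + 1)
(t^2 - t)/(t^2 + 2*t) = (t - 1)/(t + 2)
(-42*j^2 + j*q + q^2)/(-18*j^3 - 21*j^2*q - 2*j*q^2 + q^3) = (7*j + q)/(3*j^2 + 4*j*q + q^2)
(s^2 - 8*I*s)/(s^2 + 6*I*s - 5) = s*(s - 8*I)/(s^2 + 6*I*s - 5)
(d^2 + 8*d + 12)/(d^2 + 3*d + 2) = (d + 6)/(d + 1)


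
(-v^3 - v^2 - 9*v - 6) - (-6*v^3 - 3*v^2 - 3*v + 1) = 5*v^3 + 2*v^2 - 6*v - 7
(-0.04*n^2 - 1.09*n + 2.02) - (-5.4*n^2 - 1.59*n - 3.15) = 5.36*n^2 + 0.5*n + 5.17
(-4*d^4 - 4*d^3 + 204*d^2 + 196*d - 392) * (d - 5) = -4*d^5 + 16*d^4 + 224*d^3 - 824*d^2 - 1372*d + 1960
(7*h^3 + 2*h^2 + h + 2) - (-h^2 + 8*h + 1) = 7*h^3 + 3*h^2 - 7*h + 1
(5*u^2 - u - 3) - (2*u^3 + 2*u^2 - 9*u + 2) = -2*u^3 + 3*u^2 + 8*u - 5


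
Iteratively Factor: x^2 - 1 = (x - 1)*(x + 1)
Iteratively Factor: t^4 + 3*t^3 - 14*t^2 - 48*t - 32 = (t + 1)*(t^3 + 2*t^2 - 16*t - 32) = (t - 4)*(t + 1)*(t^2 + 6*t + 8) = (t - 4)*(t + 1)*(t + 2)*(t + 4)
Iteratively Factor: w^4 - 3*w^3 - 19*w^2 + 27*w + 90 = (w - 5)*(w^3 + 2*w^2 - 9*w - 18) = (w - 5)*(w + 2)*(w^2 - 9) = (w - 5)*(w - 3)*(w + 2)*(w + 3)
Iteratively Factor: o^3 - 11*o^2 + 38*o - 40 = (o - 2)*(o^2 - 9*o + 20) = (o - 5)*(o - 2)*(o - 4)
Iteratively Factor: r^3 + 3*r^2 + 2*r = (r + 1)*(r^2 + 2*r) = (r + 1)*(r + 2)*(r)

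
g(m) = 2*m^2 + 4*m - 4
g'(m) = 4*m + 4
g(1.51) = 6.60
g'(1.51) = 10.04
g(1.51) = 6.60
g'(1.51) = 10.04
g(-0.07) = -4.27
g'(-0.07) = 3.72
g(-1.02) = -6.00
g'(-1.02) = -0.08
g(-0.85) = -5.96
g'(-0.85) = 0.60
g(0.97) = 1.76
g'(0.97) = 7.88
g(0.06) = -3.75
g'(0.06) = 4.24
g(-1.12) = -5.97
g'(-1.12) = -0.48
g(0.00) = -4.00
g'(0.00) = 4.00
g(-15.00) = 386.00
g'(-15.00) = -56.00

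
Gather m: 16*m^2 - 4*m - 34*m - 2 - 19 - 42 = 16*m^2 - 38*m - 63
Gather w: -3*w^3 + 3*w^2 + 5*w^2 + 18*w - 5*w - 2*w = -3*w^3 + 8*w^2 + 11*w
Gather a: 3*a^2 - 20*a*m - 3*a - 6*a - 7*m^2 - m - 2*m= 3*a^2 + a*(-20*m - 9) - 7*m^2 - 3*m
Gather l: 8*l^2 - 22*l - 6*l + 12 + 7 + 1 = 8*l^2 - 28*l + 20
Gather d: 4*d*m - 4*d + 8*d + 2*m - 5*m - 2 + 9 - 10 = d*(4*m + 4) - 3*m - 3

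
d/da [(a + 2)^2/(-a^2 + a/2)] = 2*(9*a^2 + 16*a - 4)/(a^2*(4*a^2 - 4*a + 1))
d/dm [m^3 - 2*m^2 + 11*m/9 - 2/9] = 3*m^2 - 4*m + 11/9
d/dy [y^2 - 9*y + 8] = 2*y - 9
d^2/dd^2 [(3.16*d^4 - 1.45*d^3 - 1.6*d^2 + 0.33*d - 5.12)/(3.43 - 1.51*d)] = (-43.230696*d^4 + 268.477698*d^3 - 491.184918*d^2 + 102.35463*d + 57.577566)/(3.442951*d^3 - 23.462229*d^2 + 53.294997*d - 40.353607)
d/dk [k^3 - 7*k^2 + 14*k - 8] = 3*k^2 - 14*k + 14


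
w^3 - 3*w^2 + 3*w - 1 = (w - 1)^3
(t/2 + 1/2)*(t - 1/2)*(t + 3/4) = t^3/2 + 5*t^2/8 - t/16 - 3/16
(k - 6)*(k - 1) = k^2 - 7*k + 6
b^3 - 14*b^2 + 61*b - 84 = (b - 7)*(b - 4)*(b - 3)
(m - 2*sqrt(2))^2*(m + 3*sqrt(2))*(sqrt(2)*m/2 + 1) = sqrt(2)*m^4/2 - 9*sqrt(2)*m^2 + 8*m + 24*sqrt(2)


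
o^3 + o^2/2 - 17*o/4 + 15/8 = (o - 3/2)*(o - 1/2)*(o + 5/2)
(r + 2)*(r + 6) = r^2 + 8*r + 12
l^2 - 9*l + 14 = (l - 7)*(l - 2)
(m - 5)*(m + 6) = m^2 + m - 30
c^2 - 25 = (c - 5)*(c + 5)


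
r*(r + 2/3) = r^2 + 2*r/3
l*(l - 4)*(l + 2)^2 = l^4 - 12*l^2 - 16*l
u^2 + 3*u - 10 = (u - 2)*(u + 5)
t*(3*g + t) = 3*g*t + t^2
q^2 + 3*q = q*(q + 3)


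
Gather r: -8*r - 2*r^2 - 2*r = -2*r^2 - 10*r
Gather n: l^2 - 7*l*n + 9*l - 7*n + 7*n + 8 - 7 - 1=l^2 - 7*l*n + 9*l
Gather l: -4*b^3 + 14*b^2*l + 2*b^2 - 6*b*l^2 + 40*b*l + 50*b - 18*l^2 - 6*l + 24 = -4*b^3 + 2*b^2 + 50*b + l^2*(-6*b - 18) + l*(14*b^2 + 40*b - 6) + 24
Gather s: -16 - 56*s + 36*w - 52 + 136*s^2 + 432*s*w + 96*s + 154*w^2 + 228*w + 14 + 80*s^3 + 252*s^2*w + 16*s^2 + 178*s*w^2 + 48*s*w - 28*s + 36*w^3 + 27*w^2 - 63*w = 80*s^3 + s^2*(252*w + 152) + s*(178*w^2 + 480*w + 12) + 36*w^3 + 181*w^2 + 201*w - 54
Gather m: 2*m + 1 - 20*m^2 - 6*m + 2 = -20*m^2 - 4*m + 3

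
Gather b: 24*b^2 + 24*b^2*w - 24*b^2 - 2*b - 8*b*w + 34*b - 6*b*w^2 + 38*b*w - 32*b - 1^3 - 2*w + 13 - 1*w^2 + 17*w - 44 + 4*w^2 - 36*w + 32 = 24*b^2*w + b*(-6*w^2 + 30*w) + 3*w^2 - 21*w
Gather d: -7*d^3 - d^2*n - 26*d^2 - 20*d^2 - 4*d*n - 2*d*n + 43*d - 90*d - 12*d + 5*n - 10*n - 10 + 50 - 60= -7*d^3 + d^2*(-n - 46) + d*(-6*n - 59) - 5*n - 20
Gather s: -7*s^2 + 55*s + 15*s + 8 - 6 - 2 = -7*s^2 + 70*s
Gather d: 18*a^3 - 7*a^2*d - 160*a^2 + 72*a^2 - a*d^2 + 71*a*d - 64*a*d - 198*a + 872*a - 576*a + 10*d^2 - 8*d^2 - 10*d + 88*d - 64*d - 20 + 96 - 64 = 18*a^3 - 88*a^2 + 98*a + d^2*(2 - a) + d*(-7*a^2 + 7*a + 14) + 12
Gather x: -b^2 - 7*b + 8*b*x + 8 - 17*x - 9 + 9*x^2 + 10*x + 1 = -b^2 - 7*b + 9*x^2 + x*(8*b - 7)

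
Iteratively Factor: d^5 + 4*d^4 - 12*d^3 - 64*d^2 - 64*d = (d - 4)*(d^4 + 8*d^3 + 20*d^2 + 16*d) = (d - 4)*(d + 4)*(d^3 + 4*d^2 + 4*d) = (d - 4)*(d + 2)*(d + 4)*(d^2 + 2*d) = d*(d - 4)*(d + 2)*(d + 4)*(d + 2)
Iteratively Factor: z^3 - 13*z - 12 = (z + 3)*(z^2 - 3*z - 4) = (z - 4)*(z + 3)*(z + 1)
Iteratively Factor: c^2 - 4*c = (c)*(c - 4)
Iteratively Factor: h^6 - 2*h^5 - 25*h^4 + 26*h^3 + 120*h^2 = (h)*(h^5 - 2*h^4 - 25*h^3 + 26*h^2 + 120*h) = h*(h + 4)*(h^4 - 6*h^3 - h^2 + 30*h) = h*(h + 2)*(h + 4)*(h^3 - 8*h^2 + 15*h) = h^2*(h + 2)*(h + 4)*(h^2 - 8*h + 15) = h^2*(h - 5)*(h + 2)*(h + 4)*(h - 3)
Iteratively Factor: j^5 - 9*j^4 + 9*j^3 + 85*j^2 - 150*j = (j - 5)*(j^4 - 4*j^3 - 11*j^2 + 30*j) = (j - 5)^2*(j^3 + j^2 - 6*j) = (j - 5)^2*(j - 2)*(j^2 + 3*j) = (j - 5)^2*(j - 2)*(j + 3)*(j)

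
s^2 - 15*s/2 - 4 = (s - 8)*(s + 1/2)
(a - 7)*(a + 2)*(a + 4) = a^3 - a^2 - 34*a - 56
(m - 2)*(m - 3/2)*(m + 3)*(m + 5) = m^4 + 9*m^3/2 - 10*m^2 - 57*m/2 + 45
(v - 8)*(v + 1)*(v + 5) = v^3 - 2*v^2 - 43*v - 40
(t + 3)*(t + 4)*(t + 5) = t^3 + 12*t^2 + 47*t + 60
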